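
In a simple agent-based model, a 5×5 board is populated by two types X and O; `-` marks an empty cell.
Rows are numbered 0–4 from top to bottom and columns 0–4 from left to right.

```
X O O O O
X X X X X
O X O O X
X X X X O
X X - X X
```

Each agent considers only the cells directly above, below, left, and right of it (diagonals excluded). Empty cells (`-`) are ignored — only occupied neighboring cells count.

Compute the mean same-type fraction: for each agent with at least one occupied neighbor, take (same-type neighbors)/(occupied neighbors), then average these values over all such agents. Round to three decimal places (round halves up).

Row 0: (0,0)X 1/2 · (0,1)O 1/3 · (0,2)O 2/3 · (0,3)O 2/3 · (0,4)O 1/2
Row 1: (1,0)X 2/3 · (1,1)X 3/4 · (1,2)X 2/4 · (1,3)X 2/4 · (1,4)X 2/3
Row 2: (2,0)O 0/3 · (2,1)X 2/4 · (2,2)O 1/4 · (2,3)O 1/4 · (2,4)X 1/3
Row 3: (3,0)X 2/3 · (3,1)X 4/4 · (3,2)X 2/3 · (3,3)X 2/4 · (3,4)O 0/3
Row 4: (4,0)X 2/2 · (4,1)X 2/2 · (4,3)X 2/2 · (4,4)X 1/2
Sum over 24 agents: 1/2 + 1/3 + 2/3 + 2/3 + 1/2 + 2/3 + 3/4 + 2/4 + 2/4 + 2/3 + 0/3 + 2/4 + 1/4 + 1/4 + 1/3 + 2/3 + 4/4 + 2/3 + 2/4 + 0/3 + 2/2 + 2/2 + 2/2 + 1/2 = 161/12; mean = 161/12 ÷ 24 = 161/288 = 0.559027… → 0.559.

0.559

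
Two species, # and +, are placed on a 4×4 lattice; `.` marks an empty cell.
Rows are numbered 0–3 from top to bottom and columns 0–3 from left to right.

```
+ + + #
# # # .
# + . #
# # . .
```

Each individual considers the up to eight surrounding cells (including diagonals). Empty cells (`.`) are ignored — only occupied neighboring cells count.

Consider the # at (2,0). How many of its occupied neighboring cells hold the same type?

Occupied neighbors of (2,0): (1,0)=#, (1,1)=#, (2,1)=+, (3,0)=#, (3,1)=#.
Same type (#): 4 of 5.

4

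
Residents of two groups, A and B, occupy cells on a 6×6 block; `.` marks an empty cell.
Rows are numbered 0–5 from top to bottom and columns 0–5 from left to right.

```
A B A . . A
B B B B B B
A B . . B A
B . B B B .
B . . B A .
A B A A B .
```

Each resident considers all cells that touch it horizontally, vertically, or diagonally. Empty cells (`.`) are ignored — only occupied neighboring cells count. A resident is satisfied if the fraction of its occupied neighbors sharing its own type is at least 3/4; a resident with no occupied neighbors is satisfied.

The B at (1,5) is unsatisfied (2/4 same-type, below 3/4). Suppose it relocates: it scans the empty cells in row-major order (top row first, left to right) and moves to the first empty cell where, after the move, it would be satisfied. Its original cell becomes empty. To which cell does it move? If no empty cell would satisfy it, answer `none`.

(0,3)

Vacating (1,5). Empty cells in order:
  (0,3): 3/4 same-type → satisfied — stop here.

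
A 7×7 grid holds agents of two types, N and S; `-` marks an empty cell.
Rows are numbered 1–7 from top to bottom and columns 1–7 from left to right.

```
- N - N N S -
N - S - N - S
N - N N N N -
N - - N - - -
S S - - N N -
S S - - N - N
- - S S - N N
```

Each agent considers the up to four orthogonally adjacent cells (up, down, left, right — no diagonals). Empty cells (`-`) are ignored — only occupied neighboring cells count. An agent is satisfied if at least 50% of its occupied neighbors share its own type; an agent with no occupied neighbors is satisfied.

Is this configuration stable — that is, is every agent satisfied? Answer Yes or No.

No

Row 1: (1,2)N 0/0 satisfied · (1,4)N 1/1 satisfied · (1,5)N 2/3 satisfied · (1,6)S 0/1 not
Row 2: (2,1)N 1/1 satisfied · (2,3)S 0/1 not · (2,5)N 2/2 satisfied · (2,7)S 0/0 satisfied
Row 3: (3,1)N 2/2 satisfied · (3,3)N 1/2 satisfied · (3,4)N 3/3 satisfied · (3,5)N 3/3 satisfied · (3,6)N 1/1 satisfied
Row 4: (4,1)N 1/2 satisfied · (4,4)N 1/1 satisfied
Row 5: (5,1)S 2/3 satisfied · (5,2)S 2/2 satisfied · (5,5)N 2/2 satisfied · (5,6)N 1/1 satisfied
Row 6: (6,1)S 2/2 satisfied · (6,2)S 2/2 satisfied · (6,5)N 1/1 satisfied · (6,7)N 1/1 satisfied
Row 7: (7,3)S 1/1 satisfied · (7,4)S 1/1 satisfied · (7,6)N 1/1 satisfied · (7,7)N 2/2 satisfied
For instance (1,6) has only 0/1 same-type neighbors, below 1/2.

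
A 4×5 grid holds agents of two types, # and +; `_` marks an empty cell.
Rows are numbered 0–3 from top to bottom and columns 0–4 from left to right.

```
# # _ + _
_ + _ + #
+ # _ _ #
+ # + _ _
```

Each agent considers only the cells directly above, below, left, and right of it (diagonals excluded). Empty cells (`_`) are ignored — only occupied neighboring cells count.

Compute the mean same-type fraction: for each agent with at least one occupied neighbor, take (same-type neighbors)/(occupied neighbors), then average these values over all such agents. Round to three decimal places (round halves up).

Row 0: (0,0)# 1/1 · (0,1)# 1/2 · (0,3)+ 1/1
Row 1: (1,1)+ 0/2 · (1,3)+ 1/2 · (1,4)# 1/2
Row 2: (2,0)+ 1/2 · (2,1)# 1/3 · (2,4)# 1/1
Row 3: (3,0)+ 1/2 · (3,1)# 1/3 · (3,2)+ 0/1
Sum over 12 agents: 1/1 + 1/2 + 1/1 + 0/2 + 1/2 + 1/2 + 1/2 + 1/3 + 1/1 + 1/2 + 1/3 + 0/1 = 37/6; mean = 37/6 ÷ 12 = 37/72 = 0.513888… → 0.514.

0.514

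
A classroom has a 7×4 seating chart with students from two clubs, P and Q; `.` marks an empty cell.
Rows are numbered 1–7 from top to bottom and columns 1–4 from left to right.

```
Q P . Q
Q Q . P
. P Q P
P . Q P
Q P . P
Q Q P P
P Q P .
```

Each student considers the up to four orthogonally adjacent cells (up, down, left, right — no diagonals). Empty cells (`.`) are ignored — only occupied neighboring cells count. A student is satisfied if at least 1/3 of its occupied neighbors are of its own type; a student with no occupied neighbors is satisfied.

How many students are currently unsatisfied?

6

(1,1)Q 1/2 satisfied
(1,2)P 0/2 not
(1,4)Q 0/1 not
(2,1)Q 2/2 satisfied
(2,2)Q 1/3 satisfied
(2,4)P 1/2 satisfied
(3,2)P 0/2 not
(3,3)Q 1/3 satisfied
(3,4)P 2/3 satisfied
(4,1)P 0/1 not
(4,3)Q 1/2 satisfied
(4,4)P 2/3 satisfied
(5,1)Q 1/3 satisfied
(5,2)P 0/2 not
(5,4)P 2/2 satisfied
(6,1)Q 2/3 satisfied
(6,2)Q 2/4 satisfied
(6,3)P 2/3 satisfied
(6,4)P 2/2 satisfied
(7,1)P 0/2 not
(7,2)Q 1/3 satisfied
(7,3)P 1/2 satisfied
Unsatisfied: (1,2), (1,4), (3,2), (4,1), (5,2), (7,1) — 6 in total.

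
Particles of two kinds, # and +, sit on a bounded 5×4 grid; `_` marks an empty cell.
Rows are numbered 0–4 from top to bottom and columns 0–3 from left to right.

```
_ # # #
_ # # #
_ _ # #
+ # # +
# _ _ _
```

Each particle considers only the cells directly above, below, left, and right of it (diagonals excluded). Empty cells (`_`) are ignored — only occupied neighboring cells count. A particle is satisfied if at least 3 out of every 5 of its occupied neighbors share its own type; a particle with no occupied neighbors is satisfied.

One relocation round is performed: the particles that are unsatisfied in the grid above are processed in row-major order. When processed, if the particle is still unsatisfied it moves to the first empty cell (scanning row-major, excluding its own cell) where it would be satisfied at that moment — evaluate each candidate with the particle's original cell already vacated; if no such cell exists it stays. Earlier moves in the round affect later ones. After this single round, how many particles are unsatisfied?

Initially unsatisfied (in order): (3,0), (3,1), (3,3), (4,0).
  (3,0) → (2,0).
  (3,1): now satisfied by earlier moves; stays.
  (3,3) → (4,3).
  (4,0): now satisfied by earlier moves; stays.
Resulting grid:
_ # # #
_ # # #
+ _ # #
_ # # _
# _ _ +
All satisfied now.

0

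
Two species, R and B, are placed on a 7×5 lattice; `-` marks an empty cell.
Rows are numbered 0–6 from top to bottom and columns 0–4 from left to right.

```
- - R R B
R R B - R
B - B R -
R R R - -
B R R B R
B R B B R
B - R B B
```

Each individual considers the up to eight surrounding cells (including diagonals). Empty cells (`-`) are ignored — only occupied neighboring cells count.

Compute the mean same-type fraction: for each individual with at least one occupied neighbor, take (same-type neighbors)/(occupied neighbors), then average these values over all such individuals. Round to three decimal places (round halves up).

0.426

Row 0: (0,2)R 2/3 · (0,3)R 2/4 · (0,4)B 0/2
Row 1: (1,0)R 1/2 · (1,1)R 2/5 · (1,2)B 1/5 · (1,4)R 2/3
Row 2: (2,0)B 0/4 · (2,2)B 1/5 · (2,3)R 2/4
Row 3: (3,0)R 2/4 · (3,1)R 4/7 · (3,2)R 4/6
Row 4: (4,0)B 1/5 · (4,1)R 5/8 · (4,2)R 4/7 · (4,3)B 2/6 · (4,4)R 1/3
Row 5: (5,0)B 2/4 · (5,1)R 3/7 · (5,2)B 3/7 · (5,3)B 4/8 · (5,4)R 1/5
Row 6: (6,0)B 1/2 · (6,2)R 1/4 · (6,3)B 3/5 · (6,4)B 2/3
Sum over 27 individuals: 2/3 + 2/4 + 0/2 + 1/2 + 2/5 + 1/5 + 2/3 + 0/4 + 1/5 + 2/4 + 2/4 + 4/7 + 4/6 + 1/5 + 5/8 + 4/7 + 2/6 + 1/3 + 2/4 + 3/7 + 3/7 + 4/8 + 1/5 + 1/2 + 1/4 + 3/5 + 2/3 = 1381/120; mean = 1381/120 ÷ 27 = 1381/3240 = 0.426234… → 0.426.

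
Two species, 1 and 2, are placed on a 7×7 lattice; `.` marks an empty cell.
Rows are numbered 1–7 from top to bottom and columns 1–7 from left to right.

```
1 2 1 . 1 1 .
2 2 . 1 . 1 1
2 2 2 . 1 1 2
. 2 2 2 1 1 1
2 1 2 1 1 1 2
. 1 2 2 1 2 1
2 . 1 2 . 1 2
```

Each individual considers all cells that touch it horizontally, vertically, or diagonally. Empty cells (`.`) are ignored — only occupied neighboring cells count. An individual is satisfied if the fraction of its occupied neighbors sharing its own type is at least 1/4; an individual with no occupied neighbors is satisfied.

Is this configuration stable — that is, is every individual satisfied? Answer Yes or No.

Row 1: (1,1)1 0/3 ✗ · (1,2)2 2/4 ✓ · (1,3)1 1/3 ✓ · (1,5)1 3/3 ✓ · (1,6)1 3/3 ✓
Row 2: (2,1)2 4/5 ✓ · (2,2)2 5/7 ✓ · (2,4)1 3/4 ✓ · (2,6)1 5/6 ✓ · (2,7)1 3/4 ✓
Row 3: (3,1)2 4/4 ✓ · (3,2)2 6/6 ✓ · (3,3)2 5/6 ✓ · (3,5)1 5/6 ✓ · (3,6)1 6/7 ✓ · (3,7)2 0/5 ✗
Row 4: (4,2)2 6/7 ✓ · (4,3)2 5/7 ✓ · (4,4)2 3/7 ✓ · (4,5)1 6/7 ✓ · (4,6)1 6/8 ✓ · (4,7)1 3/5 ✓
Row 5: (5,1)2 1/3 ✓ · (5,2)1 1/6 ✗ · (5,3)2 5/8 ✓ · (5,4)1 3/8 ✓ · (5,5)1 5/8 ✓ · (5,6)1 6/8 ✓ · (5,7)2 1/5 ✗
Row 6: (6,2)1 2/6 ✓ · (6,3)2 3/7 ✓ · (6,4)2 3/7 ✓ · (6,5)1 4/7 ✓ · (6,6)2 2/7 ✓ · (6,7)1 2/5 ✓
Row 7: (7,1)2 0/1 ✗ · (7,3)1 1/4 ✓ · (7,4)2 2/4 ✓ · (7,6)1 2/4 ✓ · (7,7)2 1/3 ✓
For instance (1,1) has only 0/3 same-type neighbors, below 1/4.

No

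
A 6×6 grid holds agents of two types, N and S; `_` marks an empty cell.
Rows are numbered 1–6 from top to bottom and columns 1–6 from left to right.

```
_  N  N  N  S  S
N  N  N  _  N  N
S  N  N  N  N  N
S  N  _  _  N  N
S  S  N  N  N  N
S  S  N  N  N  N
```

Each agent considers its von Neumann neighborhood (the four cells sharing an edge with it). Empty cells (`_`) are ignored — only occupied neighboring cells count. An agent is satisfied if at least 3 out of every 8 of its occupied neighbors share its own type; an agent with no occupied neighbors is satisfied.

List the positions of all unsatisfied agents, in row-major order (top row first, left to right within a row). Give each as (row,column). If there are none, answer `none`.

Row 1: (1,2)N 2/2 ✓ · (1,3)N 3/3 ✓ · (1,4)N 1/2 ✓ · (1,5)S 1/3 ✗ · (1,6)S 1/2 ✓
Row 2: (2,1)N 1/2 ✓ · (2,2)N 4/4 ✓ · (2,3)N 3/3 ✓ · (2,5)N 2/3 ✓ · (2,6)N 2/3 ✓
Row 3: (3,1)S 1/3 ✗ · (3,2)N 3/4 ✓ · (3,3)N 3/3 ✓ · (3,4)N 2/2 ✓ · (3,5)N 4/4 ✓ · (3,6)N 3/3 ✓
Row 4: (4,1)S 2/3 ✓ · (4,2)N 1/3 ✗ · (4,5)N 3/3 ✓ · (4,6)N 3/3 ✓
Row 5: (5,1)S 3/3 ✓ · (5,2)S 2/4 ✓ · (5,3)N 2/3 ✓ · (5,4)N 3/3 ✓ · (5,5)N 4/4 ✓ · (5,6)N 3/3 ✓
Row 6: (6,1)S 2/2 ✓ · (6,2)S 2/3 ✓ · (6,3)N 2/3 ✓ · (6,4)N 3/3 ✓ · (6,5)N 3/3 ✓ · (6,6)N 2/2 ✓

(1,5), (3,1), (4,2)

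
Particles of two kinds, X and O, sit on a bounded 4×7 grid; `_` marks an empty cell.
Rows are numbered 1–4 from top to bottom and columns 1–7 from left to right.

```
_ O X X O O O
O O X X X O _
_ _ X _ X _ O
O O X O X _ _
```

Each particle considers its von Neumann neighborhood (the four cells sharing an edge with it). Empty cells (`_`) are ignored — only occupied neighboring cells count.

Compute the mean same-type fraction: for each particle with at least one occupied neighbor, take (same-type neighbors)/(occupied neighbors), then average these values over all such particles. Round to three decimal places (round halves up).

0.680

(1,2)O 1/2
(1,3)X 2/3
(1,4)X 2/3
(1,5)O 1/3
(1,6)O 3/3
(1,7)O 1/1
(2,1)O 1/1
(2,2)O 2/3
(2,3)X 3/4
(2,4)X 3/3
(2,5)X 2/4
(2,6)O 1/2
(3,3)X 2/2
(3,5)X 2/2
(3,7)O — no occupied neighbors
(4,1)O 1/1
(4,2)O 1/2
(4,3)X 1/3
(4,4)O 0/2
(4,5)X 1/2
Sum over 19 particles: 1/2 + 2/3 + 2/3 + 1/3 + 3/3 + 1/1 + 1/1 + 2/3 + 3/4 + 3/3 + 2/4 + 1/2 + 2/2 + 2/2 + 1/1 + 1/2 + 1/3 + 0/2 + 1/2 = 155/12; mean = 155/12 ÷ 19 = 155/228 = 0.679824… → 0.680.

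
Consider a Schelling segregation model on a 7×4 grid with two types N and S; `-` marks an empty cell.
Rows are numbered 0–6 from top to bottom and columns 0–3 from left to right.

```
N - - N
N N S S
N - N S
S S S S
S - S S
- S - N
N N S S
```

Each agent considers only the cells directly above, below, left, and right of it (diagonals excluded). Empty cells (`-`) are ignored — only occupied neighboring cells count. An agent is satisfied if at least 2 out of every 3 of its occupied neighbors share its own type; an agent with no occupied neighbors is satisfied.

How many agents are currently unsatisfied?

(0,0)N 1/1 ok
(0,3)N 0/1 unhappy
(1,0)N 3/3 ok
(1,1)N 1/2 unhappy
(1,2)S 1/3 unhappy
(1,3)S 2/3 ok
(2,0)N 1/2 unhappy
(2,2)N 0/3 unhappy
(2,3)S 2/3 ok
(3,0)S 2/3 ok
(3,1)S 2/2 ok
(3,2)S 3/4 ok
(3,3)S 3/3 ok
(4,0)S 1/1 ok
(4,2)S 2/2 ok
(4,3)S 2/3 ok
(5,1)S 0/1 unhappy
(5,3)N 0/2 unhappy
(6,0)N 1/1 ok
(6,1)N 1/3 unhappy
(6,2)S 1/2 unhappy
(6,3)S 1/2 unhappy
Unsatisfied: (0,3), (1,1), (1,2), (2,0), (2,2), (5,1), (5,3), (6,1), (6,2), (6,3) — 10 in total.

10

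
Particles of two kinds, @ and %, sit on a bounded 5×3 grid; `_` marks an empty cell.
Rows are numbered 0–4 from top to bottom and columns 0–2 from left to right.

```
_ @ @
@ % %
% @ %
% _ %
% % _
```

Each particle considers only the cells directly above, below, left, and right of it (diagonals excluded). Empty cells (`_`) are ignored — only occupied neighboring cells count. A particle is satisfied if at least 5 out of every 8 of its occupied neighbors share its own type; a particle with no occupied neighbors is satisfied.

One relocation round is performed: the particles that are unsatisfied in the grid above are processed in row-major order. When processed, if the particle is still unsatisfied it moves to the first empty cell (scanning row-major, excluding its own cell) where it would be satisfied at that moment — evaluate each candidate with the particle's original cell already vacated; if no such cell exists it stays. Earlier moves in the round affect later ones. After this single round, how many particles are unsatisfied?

Initially unsatisfied (in order): (0,1), (0,2), (1,0), (1,1), (2,0), (2,1).
  (0,1) → (0,0).
  (0,2): no empty cell satisfies it; stays.
  (1,0) → (0,1).
  (1,1) → (3,1).
  (2,0) → (4,2).
  (2,1) → (1,0).
Resulting grid:
@ @ @
@ _ %
_ _ %
% % %
% % %
Unsatisfied now: (0,2), (1,2).

2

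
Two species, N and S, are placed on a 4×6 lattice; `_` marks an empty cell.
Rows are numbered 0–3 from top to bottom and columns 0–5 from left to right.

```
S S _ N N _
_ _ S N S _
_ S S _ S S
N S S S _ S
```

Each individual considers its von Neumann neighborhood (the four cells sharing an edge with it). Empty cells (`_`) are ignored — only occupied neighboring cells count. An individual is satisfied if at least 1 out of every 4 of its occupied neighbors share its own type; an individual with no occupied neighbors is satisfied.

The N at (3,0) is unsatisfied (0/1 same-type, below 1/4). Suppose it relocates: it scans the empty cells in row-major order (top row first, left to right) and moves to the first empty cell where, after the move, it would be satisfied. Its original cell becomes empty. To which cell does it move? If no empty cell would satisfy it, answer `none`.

Vacating (3,0). Empty cells in order:
  (0,2): 1/3 same-type → satisfied — stop here.

(0,2)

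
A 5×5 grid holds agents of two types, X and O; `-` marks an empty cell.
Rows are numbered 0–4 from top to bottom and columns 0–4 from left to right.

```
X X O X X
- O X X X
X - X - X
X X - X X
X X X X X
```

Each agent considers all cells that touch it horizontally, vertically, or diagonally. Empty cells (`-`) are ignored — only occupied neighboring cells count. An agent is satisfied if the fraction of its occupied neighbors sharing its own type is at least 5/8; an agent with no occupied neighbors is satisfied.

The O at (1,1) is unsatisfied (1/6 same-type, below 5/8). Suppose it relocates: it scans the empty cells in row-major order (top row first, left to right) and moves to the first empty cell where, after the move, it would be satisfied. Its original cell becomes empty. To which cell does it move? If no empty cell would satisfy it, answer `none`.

Vacating (1,1). Empty cells in order:
  (1,0): 0/3 same-type → still unsatisfied.
  (2,1): 0/5 same-type → still unsatisfied.
  (2,3): 0/7 same-type → still unsatisfied.
  (3,2): 0/6 same-type → still unsatisfied.

none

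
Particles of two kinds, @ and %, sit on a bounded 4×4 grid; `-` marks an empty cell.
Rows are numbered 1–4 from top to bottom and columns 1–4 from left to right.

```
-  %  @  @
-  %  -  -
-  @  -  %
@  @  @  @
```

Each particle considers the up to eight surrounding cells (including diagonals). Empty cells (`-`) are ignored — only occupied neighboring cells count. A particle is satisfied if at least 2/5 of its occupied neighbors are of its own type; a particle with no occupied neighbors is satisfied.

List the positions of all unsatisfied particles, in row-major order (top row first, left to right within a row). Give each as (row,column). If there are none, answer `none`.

Row 1: (1,2)% 1/2 satisfied · (1,3)@ 1/3 not · (1,4)@ 1/1 satisfied
Row 2: (2,2)% 1/3 not
Row 3: (3,2)@ 3/4 satisfied · (3,4)% 0/2 not
Row 4: (4,1)@ 2/2 satisfied · (4,2)@ 3/3 satisfied · (4,3)@ 3/4 satisfied · (4,4)@ 1/2 satisfied

(1,3), (2,2), (3,4)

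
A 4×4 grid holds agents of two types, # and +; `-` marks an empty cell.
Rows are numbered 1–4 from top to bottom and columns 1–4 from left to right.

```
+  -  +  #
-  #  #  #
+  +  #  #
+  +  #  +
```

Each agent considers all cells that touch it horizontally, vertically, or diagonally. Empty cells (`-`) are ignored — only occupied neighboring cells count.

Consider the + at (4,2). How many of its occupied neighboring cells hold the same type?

Occupied neighbors of (4,2): (3,1)=+, (3,2)=+, (3,3)=#, (4,1)=+, (4,3)=#.
Same type (+): 3 of 5.

3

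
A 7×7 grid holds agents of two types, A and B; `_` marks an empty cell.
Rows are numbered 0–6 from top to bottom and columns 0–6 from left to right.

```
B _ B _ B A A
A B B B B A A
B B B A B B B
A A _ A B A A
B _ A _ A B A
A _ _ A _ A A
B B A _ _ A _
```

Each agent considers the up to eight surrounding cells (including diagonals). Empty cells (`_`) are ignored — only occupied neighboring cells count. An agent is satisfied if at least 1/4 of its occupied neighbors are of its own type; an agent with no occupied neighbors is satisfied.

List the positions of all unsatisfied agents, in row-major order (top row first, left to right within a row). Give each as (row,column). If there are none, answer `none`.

(1,0), (2,3), (2,6), (4,0), (4,5), (5,0)

(0,0)B 1/2 satisfied
(0,2)B 3/3 satisfied
(0,4)B 2/4 satisfied
(0,5)A 3/5 satisfied
(0,6)A 3/3 satisfied
(1,0)A 0/4 not
(1,1)B 6/7 satisfied
(1,2)B 5/6 satisfied
(1,3)B 6/7 satisfied
(1,4)B 4/7 satisfied
(1,5)A 3/8 satisfied
(1,6)A 3/5 satisfied
(2,0)B 2/5 satisfied
(2,1)B 4/7 satisfied
(2,2)B 4/7 satisfied
(2,3)A 1/7 not
(2,4)B 4/8 satisfied
(2,5)B 4/8 satisfied
(2,6)B 1/5 not
(3,0)A 1/4 satisfied
(3,1)A 2/6 satisfied
(3,3)A 3/6 satisfied
(3,4)B 3/7 satisfied
(3,5)A 3/8 satisfied
(3,6)A 2/5 satisfied
(4,0)B 0/3 not
(4,2)A 3/3 satisfied
(4,4)A 4/6 satisfied
(4,5)B 1/7 not
(4,6)A 4/5 satisfied
(5,0)A 0/3 not
(5,3)A 3/3 satisfied
(5,5)A 4/5 satisfied
(5,6)A 3/4 satisfied
(6,0)B 1/2 satisfied
(6,1)B 1/3 satisfied
(6,2)A 1/2 satisfied
(6,5)A 2/2 satisfied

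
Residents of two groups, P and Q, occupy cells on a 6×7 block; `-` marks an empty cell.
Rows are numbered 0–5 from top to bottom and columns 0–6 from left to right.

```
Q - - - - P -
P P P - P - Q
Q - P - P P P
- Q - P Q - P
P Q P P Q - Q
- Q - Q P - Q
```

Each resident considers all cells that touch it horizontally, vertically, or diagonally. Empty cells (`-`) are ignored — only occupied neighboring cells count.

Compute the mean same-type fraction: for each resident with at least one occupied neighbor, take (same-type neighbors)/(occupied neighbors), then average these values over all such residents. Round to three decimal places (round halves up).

0.488

Row 0: (0,0)Q 0/2 · (0,5)P 1/2
Row 1: (1,0)P 1/3 · (1,1)P 3/5 · (1,2)P 2/2 · (1,4)P 3/3 · (1,6)Q 0/3
Row 2: (2,0)Q 1/3 · (2,2)P 3/4 · (2,4)P 3/4 · (2,5)P 4/6 · (2,6)P 2/3
Row 3: (3,1)Q 2/5 · (3,3)P 4/6 · (3,4)Q 1/5 · (3,6)P 2/3
Row 4: (4,0)P 0/3 · (4,1)Q 2/4 · (4,2)P 2/6 · (4,3)P 3/6 · (4,4)Q 2/5 · (4,6)Q 1/2
Row 5: (5,1)Q 1/3 · (5,3)Q 1/4 · (5,4)P 1/3 · (5,6)Q 1/1
Sum over 26 residents: 0/2 + 1/2 + 1/3 + 3/5 + 2/2 + 3/3 + 0/3 + 1/3 + 3/4 + 3/4 + 4/6 + 2/3 + 2/5 + 4/6 + 1/5 + 2/3 + 0/3 + 2/4 + 2/6 + 3/6 + 2/5 + 1/2 + 1/3 + 1/4 + 1/3 + 1/1 = 761/60; mean = 761/60 ÷ 26 = 761/1560 = 0.487820… → 0.488.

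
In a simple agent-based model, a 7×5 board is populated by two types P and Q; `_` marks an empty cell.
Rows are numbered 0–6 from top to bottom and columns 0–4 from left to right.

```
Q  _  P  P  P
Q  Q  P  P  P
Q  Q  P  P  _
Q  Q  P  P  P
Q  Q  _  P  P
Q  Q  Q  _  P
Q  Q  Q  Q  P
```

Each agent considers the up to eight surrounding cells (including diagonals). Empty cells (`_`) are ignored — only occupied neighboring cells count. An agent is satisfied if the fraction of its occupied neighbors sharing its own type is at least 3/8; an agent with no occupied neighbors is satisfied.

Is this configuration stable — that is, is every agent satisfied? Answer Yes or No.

Yes

Row 0: (0,0)Q 2/2 ok · (0,2)P 3/4 ok · (0,3)P 5/5 ok · (0,4)P 3/3 ok
Row 1: (1,0)Q 4/4 ok · (1,1)Q 4/7 ok · (1,2)P 5/7 ok · (1,3)P 7/7 ok · (1,4)P 4/4 ok
Row 2: (2,0)Q 5/5 ok · (2,1)Q 5/8 ok · (2,2)P 5/8 ok · (2,3)P 7/7 ok
Row 3: (3,0)Q 5/5 ok · (3,1)Q 5/7 ok · (3,2)P 4/7 ok · (3,3)P 6/6 ok · (3,4)P 4/4 ok
Row 4: (4,0)Q 5/5 ok · (4,1)Q 6/7 ok · (4,3)P 5/6 ok · (4,4)P 4/4 ok
Row 5: (5,0)Q 5/5 ok · (5,1)Q 7/7 ok · (5,2)Q 5/6 ok · (5,4)P 3/4 ok
Row 6: (6,0)Q 3/3 ok · (6,1)Q 5/5 ok · (6,2)Q 4/4 ok · (6,3)Q 2/4 ok · (6,4)P 1/2 ok
All meet the threshold, so the configuration is stable.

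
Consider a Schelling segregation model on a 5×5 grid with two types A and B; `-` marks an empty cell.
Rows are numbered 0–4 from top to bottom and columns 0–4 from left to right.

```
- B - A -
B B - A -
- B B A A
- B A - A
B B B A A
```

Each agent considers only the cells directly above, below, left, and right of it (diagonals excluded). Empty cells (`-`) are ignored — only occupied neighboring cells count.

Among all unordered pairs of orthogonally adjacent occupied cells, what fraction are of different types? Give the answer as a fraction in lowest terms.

Scan each occupied cell's neighbors to the right and below so each pair is counted once.
From row 0: 0 unlike of 2 pairs (running 0/2).
From row 1: 0 unlike of 3 pairs (running 0/5).
From row 2: 2 unlike of 6 pairs (running 2/11).
From row 3: 2 unlike of 4 pairs (running 4/15).
From row 4: 1 unlike of 4 pairs (running 5/19).
Total adjacent occupied pairs: 19; unlike-type pairs: 5.
5/19 is already in lowest terms.

5/19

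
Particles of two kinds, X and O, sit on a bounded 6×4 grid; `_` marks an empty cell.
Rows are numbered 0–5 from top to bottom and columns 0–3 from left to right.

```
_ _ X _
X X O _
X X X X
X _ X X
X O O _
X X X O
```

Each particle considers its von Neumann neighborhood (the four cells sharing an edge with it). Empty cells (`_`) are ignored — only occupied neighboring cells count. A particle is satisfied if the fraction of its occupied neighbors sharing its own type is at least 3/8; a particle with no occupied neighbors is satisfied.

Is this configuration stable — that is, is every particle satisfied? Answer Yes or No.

Row 0: (0,2)X 0/1 unhappy
Row 1: (1,0)X 2/2 ok · (1,1)X 2/3 ok · (1,2)O 0/3 unhappy
Row 2: (2,0)X 3/3 ok · (2,1)X 3/3 ok · (2,2)X 3/4 ok · (2,3)X 2/2 ok
Row 3: (3,0)X 2/2 ok · (3,2)X 2/3 ok · (3,3)X 2/2 ok
Row 4: (4,0)X 2/3 ok · (4,1)O 1/3 unhappy · (4,2)O 1/3 unhappy
Row 5: (5,0)X 2/2 ok · (5,1)X 2/3 ok · (5,2)X 1/3 unhappy · (5,3)O 0/1 unhappy
For instance (0,2) has only 0/1 same-type neighbors, below 3/8.

No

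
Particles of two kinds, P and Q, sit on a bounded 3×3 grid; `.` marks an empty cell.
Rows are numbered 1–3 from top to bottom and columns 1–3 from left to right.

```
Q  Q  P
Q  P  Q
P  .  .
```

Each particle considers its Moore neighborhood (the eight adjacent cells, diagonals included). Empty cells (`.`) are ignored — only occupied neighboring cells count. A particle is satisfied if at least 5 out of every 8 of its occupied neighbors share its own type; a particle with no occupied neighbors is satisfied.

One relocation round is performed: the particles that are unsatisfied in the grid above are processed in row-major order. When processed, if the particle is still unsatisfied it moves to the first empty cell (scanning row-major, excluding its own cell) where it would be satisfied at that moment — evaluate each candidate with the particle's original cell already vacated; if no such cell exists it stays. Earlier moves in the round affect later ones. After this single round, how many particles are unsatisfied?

6

Initially unsatisfied (in order): (1,2), (1,3), (2,1), (2,2), (2,3), (3,1).
  (1,2): no empty cell satisfies it; stays.
  (1,3): no empty cell satisfies it; stays.
  (2,1): no empty cell satisfies it; stays.
  (2,2): no empty cell satisfies it; stays.
  (2,3): no empty cell satisfies it; stays.
  (3,1): no empty cell satisfies it; stays.
Resulting grid:
Q Q P
Q P Q
P . .
Unsatisfied now: (1,2), (1,3), (2,1), (2,2), (2,3), (3,1).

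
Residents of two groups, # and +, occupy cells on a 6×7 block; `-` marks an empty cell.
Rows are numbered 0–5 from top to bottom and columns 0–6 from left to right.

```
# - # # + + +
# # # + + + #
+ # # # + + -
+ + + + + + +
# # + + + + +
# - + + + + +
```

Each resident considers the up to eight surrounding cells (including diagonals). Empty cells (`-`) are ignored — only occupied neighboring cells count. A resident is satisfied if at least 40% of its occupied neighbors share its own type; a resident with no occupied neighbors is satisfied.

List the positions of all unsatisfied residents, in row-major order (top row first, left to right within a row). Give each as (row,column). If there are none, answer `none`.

Row 0: (0,0)# 2/2 ✓ · (0,2)# 3/4 ✓ · (0,3)# 2/5 ✓ · (0,4)+ 4/5 ✓ · (0,5)+ 4/5 ✓ · (0,6)+ 2/3 ✓
Row 1: (1,0)# 3/4 ✓ · (1,1)# 6/7 ✓ · (1,2)# 6/7 ✓ · (1,3)+ 3/8 ✗ · (1,4)+ 6/8 ✓ · (1,5)+ 6/7 ✓ · (1,6)# 0/4 ✗
Row 2: (2,0)+ 2/5 ✓ · (2,1)# 4/8 ✓ · (2,2)# 4/8 ✓ · (2,3)# 2/8 ✗ · (2,4)+ 7/8 ✓ · (2,5)+ 6/7 ✓
Row 3: (3,0)+ 2/5 ✓ · (3,1)+ 4/8 ✓ · (3,2)+ 4/8 ✓ · (3,3)+ 6/8 ✓ · (3,4)+ 7/8 ✓ · (3,5)+ 7/7 ✓ · (3,6)+ 4/4 ✓
Row 4: (4,0)# 2/4 ✓ · (4,1)# 2/7 ✗ · (4,2)+ 6/7 ✓ · (4,3)+ 8/8 ✓ · (4,4)+ 8/8 ✓ · (4,5)+ 8/8 ✓ · (4,6)+ 5/5 ✓
Row 5: (5,0)# 2/2 ✓ · (5,2)+ 3/4 ✓ · (5,3)+ 5/5 ✓ · (5,4)+ 5/5 ✓ · (5,5)+ 5/5 ✓ · (5,6)+ 3/3 ✓

(1,3), (1,6), (2,3), (4,1)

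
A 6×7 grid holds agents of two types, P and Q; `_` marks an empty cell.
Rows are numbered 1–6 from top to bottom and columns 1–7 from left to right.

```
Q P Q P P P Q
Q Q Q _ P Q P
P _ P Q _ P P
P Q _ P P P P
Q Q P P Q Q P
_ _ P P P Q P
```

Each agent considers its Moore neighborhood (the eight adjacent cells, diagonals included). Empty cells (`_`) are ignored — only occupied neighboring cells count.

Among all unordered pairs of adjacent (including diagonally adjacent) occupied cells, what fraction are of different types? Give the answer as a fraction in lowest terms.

23/47

Scan each occupied cell's neighbors to the right and below (and the two forward diagonals) so each pair is counted once.
From row 1: 11 unlike of 22 pairs (running 11/22).
From row 2: 9 unlike of 15 pairs (running 20/37).
From row 3: 5 unlike of 13 pairs (running 25/50).
From row 4: 10 unlike of 20 pairs (running 35/70).
From row 5: 9 unlike of 20 pairs (running 44/90).
From row 6: 2 unlike of 4 pairs (running 46/94).
Total adjacent occupied pairs: 94; unlike-type pairs: 46.
46/94 reduces to 23/47.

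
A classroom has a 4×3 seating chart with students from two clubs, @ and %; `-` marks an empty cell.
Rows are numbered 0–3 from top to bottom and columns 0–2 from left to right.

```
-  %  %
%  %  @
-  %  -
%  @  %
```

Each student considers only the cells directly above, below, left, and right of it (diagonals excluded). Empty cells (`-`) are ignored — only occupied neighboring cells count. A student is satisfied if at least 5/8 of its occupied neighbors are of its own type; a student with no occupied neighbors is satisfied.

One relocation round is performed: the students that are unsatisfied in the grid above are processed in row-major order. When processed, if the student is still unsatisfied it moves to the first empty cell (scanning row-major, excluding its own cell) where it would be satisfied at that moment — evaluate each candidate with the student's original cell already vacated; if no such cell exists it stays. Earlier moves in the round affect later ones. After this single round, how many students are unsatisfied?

Initially unsatisfied (in order): (0,2), (1,2), (2,1), (3,0), (3,1), (3,2).
  (0,2) → (0,0).
  (1,2): no empty cell satisfies it; stays.
  (2,1) → (2,0).
  (3,0) → (2,1).
  (3,1): no empty cell satisfies it; stays.
  (3,2): no empty cell satisfies it; stays.
Resulting grid:
% % -
% % @
% % -
- @ %
Unsatisfied now: (1,2), (3,1), (3,2).

3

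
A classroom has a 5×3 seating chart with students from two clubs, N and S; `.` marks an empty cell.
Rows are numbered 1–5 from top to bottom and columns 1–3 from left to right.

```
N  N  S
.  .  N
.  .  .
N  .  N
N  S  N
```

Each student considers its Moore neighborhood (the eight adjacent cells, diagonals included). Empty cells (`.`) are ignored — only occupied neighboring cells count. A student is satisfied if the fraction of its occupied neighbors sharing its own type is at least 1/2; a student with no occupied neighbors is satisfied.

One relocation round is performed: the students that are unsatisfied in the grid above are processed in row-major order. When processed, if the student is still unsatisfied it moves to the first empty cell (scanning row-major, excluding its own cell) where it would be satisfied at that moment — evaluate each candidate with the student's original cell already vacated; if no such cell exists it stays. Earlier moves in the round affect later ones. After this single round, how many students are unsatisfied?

Initially unsatisfied (in order): (1,3), (5,2).
  (1,3): no empty cell satisfies it; stays.
  (5,2): no empty cell satisfies it; stays.
Resulting grid:
N N S
. . N
. . .
N . N
N S N
Unsatisfied now: (1,3), (5,2).

2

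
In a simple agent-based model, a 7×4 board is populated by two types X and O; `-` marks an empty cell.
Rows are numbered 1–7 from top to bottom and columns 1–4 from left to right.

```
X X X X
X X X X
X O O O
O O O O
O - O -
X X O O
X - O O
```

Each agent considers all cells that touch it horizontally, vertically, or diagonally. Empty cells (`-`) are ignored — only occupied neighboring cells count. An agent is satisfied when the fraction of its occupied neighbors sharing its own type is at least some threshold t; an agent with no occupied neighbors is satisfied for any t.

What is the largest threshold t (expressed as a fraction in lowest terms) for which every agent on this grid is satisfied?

Row 1: (1,1)X 3/3 · (1,2)X 5/5 · (1,3)X 5/5 · (1,4)X 3/3
Row 2: (2,1)X 4/5 · (2,2)X 6/8 · (2,3)X 5/8 · (2,4)X 3/5
Row 3: (3,1)X 2/5 · (3,2)O 4/8 · (3,3)O 5/8 · (3,4)O 3/5
Row 4: (4,1)O 3/4 · (4,2)O 6/7 · (4,3)O 6/6 · (4,4)O 4/4
Row 5: (5,1)O 2/4 · (5,3)O 5/6
Row 6: (6,1)X 2/3 · (6,2)X 2/6 · (6,3)O 4/5 · (6,4)O 4/4
Row 7: (7,1)X 2/2 · (7,3)O 3/4 · (7,4)O 3/3
The smallest same-type fraction is 2/6 at (6,2), which reduces to 1/3. Any threshold above that leaves this agent unsatisfied.

1/3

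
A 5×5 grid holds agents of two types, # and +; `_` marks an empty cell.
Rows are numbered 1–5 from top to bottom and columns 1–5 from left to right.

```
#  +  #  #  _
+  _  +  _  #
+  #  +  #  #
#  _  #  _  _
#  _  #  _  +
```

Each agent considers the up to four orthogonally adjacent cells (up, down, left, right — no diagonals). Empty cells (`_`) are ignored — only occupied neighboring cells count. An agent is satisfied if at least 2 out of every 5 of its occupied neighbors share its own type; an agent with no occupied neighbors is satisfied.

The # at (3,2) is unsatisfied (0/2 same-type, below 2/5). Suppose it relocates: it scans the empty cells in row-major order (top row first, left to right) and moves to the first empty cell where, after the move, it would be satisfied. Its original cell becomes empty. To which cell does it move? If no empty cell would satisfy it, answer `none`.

(1,5)

Vacating (3,2). Empty cells in order:
  (1,5): 2/2 same-type → satisfied — stop here.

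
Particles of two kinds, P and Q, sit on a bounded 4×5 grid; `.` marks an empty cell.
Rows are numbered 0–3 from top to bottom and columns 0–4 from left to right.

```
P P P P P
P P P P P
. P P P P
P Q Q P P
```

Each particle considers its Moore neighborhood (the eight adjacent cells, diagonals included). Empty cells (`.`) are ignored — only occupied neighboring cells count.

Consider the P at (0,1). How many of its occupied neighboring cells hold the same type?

5

Occupied neighbors of (0,1): (0,0)=P, (0,2)=P, (1,0)=P, (1,1)=P, (1,2)=P.
Same type (P): 5 of 5.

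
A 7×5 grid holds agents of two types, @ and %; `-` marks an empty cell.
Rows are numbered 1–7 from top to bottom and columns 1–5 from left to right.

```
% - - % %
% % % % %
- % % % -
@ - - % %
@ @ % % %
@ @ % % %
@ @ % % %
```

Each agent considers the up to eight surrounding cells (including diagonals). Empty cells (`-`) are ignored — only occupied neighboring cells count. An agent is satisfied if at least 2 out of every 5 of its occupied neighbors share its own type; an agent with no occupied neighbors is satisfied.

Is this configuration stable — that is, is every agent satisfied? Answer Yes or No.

Row 1: (1,1)% 2/2 ok · (1,4)% 4/4 ok · (1,5)% 3/3 ok
Row 2: (2,1)% 3/3 ok · (2,2)% 5/5 ok · (2,3)% 6/6 ok · (2,4)% 6/6 ok · (2,5)% 4/4 ok
Row 3: (3,2)% 4/5 ok · (3,3)% 6/6 ok · (3,4)% 6/6 ok
Row 4: (4,1)@ 2/3 ok · (4,4)% 6/6 ok · (4,5)% 4/4 ok
Row 5: (5,1)@ 4/4 ok · (5,2)@ 4/6 ok · (5,3)% 4/6 ok · (5,4)% 7/7 ok · (5,5)% 5/5 ok
Row 6: (6,1)@ 5/5 ok · (6,2)@ 5/8 ok · (6,3)% 5/8 ok · (6,4)% 8/8 ok · (6,5)% 5/5 ok
Row 7: (7,1)@ 3/3 ok · (7,2)@ 3/5 ok · (7,3)% 3/5 ok · (7,4)% 5/5 ok · (7,5)% 3/3 ok
All meet the threshold, so the configuration is stable.

Yes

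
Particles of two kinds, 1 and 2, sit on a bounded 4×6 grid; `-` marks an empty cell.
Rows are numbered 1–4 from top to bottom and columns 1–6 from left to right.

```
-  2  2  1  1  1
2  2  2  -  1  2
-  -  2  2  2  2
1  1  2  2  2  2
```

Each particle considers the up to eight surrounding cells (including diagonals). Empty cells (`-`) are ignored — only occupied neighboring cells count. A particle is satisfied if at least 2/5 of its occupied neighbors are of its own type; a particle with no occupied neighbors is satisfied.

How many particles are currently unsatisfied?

1

Row 1: (1,2)2 4/4 ✓ · (1,3)2 3/4 ✓ · (1,4)1 2/4 ✓ · (1,5)1 3/4 ✓ · (1,6)1 2/3 ✓
Row 2: (2,1)2 2/2 ✓ · (2,2)2 5/5 ✓ · (2,3)2 5/6 ✓ · (2,5)1 3/7 ✓ · (2,6)2 2/5 ✓
Row 3: (3,3)2 5/6 ✓ · (3,4)2 6/7 ✓ · (3,5)2 6/7 ✓ · (3,6)2 4/5 ✓
Row 4: (4,1)1 1/1 ✓ · (4,2)1 1/3 ✗ · (4,3)2 3/4 ✓ · (4,4)2 5/5 ✓ · (4,5)2 5/5 ✓ · (4,6)2 3/3 ✓
Unsatisfied: (4,2) — 1 in total.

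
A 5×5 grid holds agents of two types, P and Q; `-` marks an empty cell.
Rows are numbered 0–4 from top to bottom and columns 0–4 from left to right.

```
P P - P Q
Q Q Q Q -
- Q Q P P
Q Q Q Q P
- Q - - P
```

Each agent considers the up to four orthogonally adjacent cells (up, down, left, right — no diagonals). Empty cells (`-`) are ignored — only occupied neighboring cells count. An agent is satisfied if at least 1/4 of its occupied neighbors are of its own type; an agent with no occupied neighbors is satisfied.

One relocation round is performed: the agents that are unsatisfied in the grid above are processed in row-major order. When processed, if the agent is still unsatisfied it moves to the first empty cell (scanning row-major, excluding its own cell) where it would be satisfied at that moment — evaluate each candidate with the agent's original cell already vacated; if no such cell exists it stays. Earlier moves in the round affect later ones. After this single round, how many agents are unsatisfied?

0

Initially unsatisfied (in order): (0,3), (0,4).
  (0,3) → (0,2).
  (0,4): now satisfied by earlier moves; stays.
Resulting grid:
P P P - Q
Q Q Q Q -
- Q Q P P
Q Q Q Q P
- Q - - P
All satisfied now.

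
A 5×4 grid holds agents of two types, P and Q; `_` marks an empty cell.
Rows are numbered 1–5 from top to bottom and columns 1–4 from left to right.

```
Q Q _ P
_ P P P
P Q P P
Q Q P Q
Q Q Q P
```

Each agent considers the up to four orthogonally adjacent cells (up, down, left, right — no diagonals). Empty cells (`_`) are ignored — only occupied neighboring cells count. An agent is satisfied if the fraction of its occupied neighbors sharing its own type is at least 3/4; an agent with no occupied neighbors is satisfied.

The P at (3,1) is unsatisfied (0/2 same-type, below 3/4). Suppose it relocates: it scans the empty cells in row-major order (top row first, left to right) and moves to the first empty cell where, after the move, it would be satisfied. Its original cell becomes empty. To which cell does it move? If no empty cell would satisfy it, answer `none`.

Vacating (3,1). Empty cells in order:
  (1,3): 2/3 same-type → still unsatisfied.
  (2,1): 1/2 same-type → still unsatisfied.

none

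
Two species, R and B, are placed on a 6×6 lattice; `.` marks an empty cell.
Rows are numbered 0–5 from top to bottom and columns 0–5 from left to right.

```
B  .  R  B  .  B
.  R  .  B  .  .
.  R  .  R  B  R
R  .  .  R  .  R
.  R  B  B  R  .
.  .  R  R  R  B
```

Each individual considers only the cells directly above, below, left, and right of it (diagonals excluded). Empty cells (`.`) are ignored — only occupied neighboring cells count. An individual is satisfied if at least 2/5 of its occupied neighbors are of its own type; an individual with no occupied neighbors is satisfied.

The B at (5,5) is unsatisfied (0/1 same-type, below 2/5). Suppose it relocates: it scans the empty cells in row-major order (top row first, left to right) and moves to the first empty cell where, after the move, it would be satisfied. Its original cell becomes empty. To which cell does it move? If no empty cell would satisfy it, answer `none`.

(0,4)

Vacating (5,5). Empty cells in order:
  (0,1): 1/3 same-type → still unsatisfied.
  (0,4): 2/2 same-type → satisfied — stop here.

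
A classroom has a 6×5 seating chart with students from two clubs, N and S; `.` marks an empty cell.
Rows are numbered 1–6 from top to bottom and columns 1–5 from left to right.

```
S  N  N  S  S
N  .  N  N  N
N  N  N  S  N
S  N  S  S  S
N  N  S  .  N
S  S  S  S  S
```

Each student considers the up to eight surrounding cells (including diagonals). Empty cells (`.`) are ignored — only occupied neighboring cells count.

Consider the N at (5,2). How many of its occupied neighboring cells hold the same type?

2

Occupied neighbors of (5,2): (4,1)=S, (4,2)=N, (4,3)=S, (5,1)=N, (5,3)=S, (6,1)=S, (6,2)=S, (6,3)=S.
Same type (N): 2 of 8.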